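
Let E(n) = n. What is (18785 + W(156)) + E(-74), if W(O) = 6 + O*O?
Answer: 43053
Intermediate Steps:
W(O) = 6 + O**2
(18785 + W(156)) + E(-74) = (18785 + (6 + 156**2)) - 74 = (18785 + (6 + 24336)) - 74 = (18785 + 24342) - 74 = 43127 - 74 = 43053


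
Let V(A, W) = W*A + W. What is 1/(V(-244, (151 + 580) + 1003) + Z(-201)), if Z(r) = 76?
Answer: -1/421286 ≈ -2.3737e-6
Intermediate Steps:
V(A, W) = W + A*W (V(A, W) = A*W + W = W + A*W)
1/(V(-244, (151 + 580) + 1003) + Z(-201)) = 1/(((151 + 580) + 1003)*(1 - 244) + 76) = 1/((731 + 1003)*(-243) + 76) = 1/(1734*(-243) + 76) = 1/(-421362 + 76) = 1/(-421286) = -1/421286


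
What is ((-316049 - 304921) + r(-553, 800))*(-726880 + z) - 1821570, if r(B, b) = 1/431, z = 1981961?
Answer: -335908240375259/431 ≈ -7.7937e+11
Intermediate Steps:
r(B, b) = 1/431
((-316049 - 304921) + r(-553, 800))*(-726880 + z) - 1821570 = ((-316049 - 304921) + 1/431)*(-726880 + 1981961) - 1821570 = (-620970 + 1/431)*1255081 - 1821570 = -267638069/431*1255081 - 1821570 = -335907455278589/431 - 1821570 = -335908240375259/431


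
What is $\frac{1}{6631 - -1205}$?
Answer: $\frac{1}{7836} \approx 0.00012762$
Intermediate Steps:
$\frac{1}{6631 - -1205} = \frac{1}{6631 + 1205} = \frac{1}{7836}$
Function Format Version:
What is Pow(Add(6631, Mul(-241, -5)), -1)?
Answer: Rational(1, 7836) ≈ 0.00012762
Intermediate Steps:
Pow(Add(6631, Mul(-241, -5)), -1) = Pow(Add(6631, 1205), -1) = Pow(7836, -1) = Rational(1, 7836)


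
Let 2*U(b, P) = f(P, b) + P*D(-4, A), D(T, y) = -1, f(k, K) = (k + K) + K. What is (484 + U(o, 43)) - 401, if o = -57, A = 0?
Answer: 26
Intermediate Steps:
f(k, K) = k + 2*K (f(k, K) = (K + k) + K = k + 2*K)
U(b, P) = b (U(b, P) = ((P + 2*b) + P*(-1))/2 = ((P + 2*b) - P)/2 = (2*b)/2 = b)
(484 + U(o, 43)) - 401 = (484 - 57) - 401 = 427 - 401 = 26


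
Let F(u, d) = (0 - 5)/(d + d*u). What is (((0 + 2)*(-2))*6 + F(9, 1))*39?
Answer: -1911/2 ≈ -955.50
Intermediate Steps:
F(u, d) = -5/(d + d*u)
(((0 + 2)*(-2))*6 + F(9, 1))*39 = (((0 + 2)*(-2))*6 - 5/(1*(1 + 9)))*39 = ((2*(-2))*6 - 5*1/10)*39 = (-4*6 - 5*1*⅒)*39 = (-24 - ½)*39 = -49/2*39 = -1911/2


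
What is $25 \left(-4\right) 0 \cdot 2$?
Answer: $0$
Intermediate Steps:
$25 \left(-4\right) 0 \cdot 2 = \left(-100\right) 0 = 0$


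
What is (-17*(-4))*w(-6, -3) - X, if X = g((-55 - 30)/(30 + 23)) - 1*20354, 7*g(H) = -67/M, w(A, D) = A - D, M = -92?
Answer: 12976533/644 ≈ 20150.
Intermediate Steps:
g(H) = 67/644 (g(H) = (-67/(-92))/7 = (-67*(-1/92))/7 = (⅐)*(67/92) = 67/644)
X = -13107909/644 (X = 67/644 - 1*20354 = 67/644 - 20354 = -13107909/644 ≈ -20354.)
(-17*(-4))*w(-6, -3) - X = (-17*(-4))*(-6 - 1*(-3)) - 1*(-13107909/644) = 68*(-6 + 3) + 13107909/644 = 68*(-3) + 13107909/644 = -204 + 13107909/644 = 12976533/644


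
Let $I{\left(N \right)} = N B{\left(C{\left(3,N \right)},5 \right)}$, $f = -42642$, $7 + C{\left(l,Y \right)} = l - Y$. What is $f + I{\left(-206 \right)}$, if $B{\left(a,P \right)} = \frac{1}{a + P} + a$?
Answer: $- \frac{17440784}{207} \approx -84255.0$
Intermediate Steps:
$C{\left(l,Y \right)} = -7 + l - Y$ ($C{\left(l,Y \right)} = -7 - \left(Y - l\right) = -7 + l - Y$)
$B{\left(a,P \right)} = a + \frac{1}{P + a}$ ($B{\left(a,P \right)} = \frac{1}{P + a} + a = a + \frac{1}{P + a}$)
$I{\left(N \right)} = \frac{N \left(-19 + \left(-4 - N\right)^{2} - 5 N\right)}{1 - N}$ ($I{\left(N \right)} = N \frac{1 + \left(-7 + 3 - N\right)^{2} + 5 \left(-7 + 3 - N\right)}{5 - \left(4 + N\right)} = N \frac{1 + \left(-4 - N\right)^{2} + 5 \left(-4 - N\right)}{5 - \left(4 + N\right)} = N \frac{1 + \left(-4 - N\right)^{2} - \left(20 + 5 N\right)}{1 - N} = N \frac{-19 + \left(-4 - N\right)^{2} - 5 N}{1 - N} = \frac{N \left(-19 + \left(-4 - N\right)^{2} - 5 N\right)}{1 - N}$)
$f + I{\left(-206 \right)} = -42642 - \frac{206 \left(3 - \left(-206\right)^{2} - -618\right)}{-1 - 206} = -42642 - \frac{206 \left(3 - 42436 + 618\right)}{-207} = -42642 - - \frac{206 \left(3 - 42436 + 618\right)}{207} = -42642 - \left(- \frac{206}{207}\right) \left(-41815\right) = -42642 - \frac{8613890}{207} = - \frac{17440784}{207}$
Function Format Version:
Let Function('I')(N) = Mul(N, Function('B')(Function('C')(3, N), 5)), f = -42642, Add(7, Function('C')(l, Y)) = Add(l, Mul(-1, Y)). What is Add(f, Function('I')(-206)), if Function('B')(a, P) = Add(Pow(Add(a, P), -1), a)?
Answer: Rational(-17440784, 207) ≈ -84255.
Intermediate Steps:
Function('C')(l, Y) = Add(-7, l, Mul(-1, Y)) (Function('C')(l, Y) = Add(-7, Add(l, Mul(-1, Y))) = Add(-7, l, Mul(-1, Y)))
Function('B')(a, P) = Add(a, Pow(Add(P, a), -1)) (Function('B')(a, P) = Add(Pow(Add(P, a), -1), a) = Add(a, Pow(Add(P, a), -1)))
Function('I')(N) = Mul(N, Pow(Add(1, Mul(-1, N)), -1), Add(-19, Pow(Add(-4, Mul(-1, N)), 2), Mul(-5, N))) (Function('I')(N) = Mul(N, Mul(Pow(Add(5, Add(-7, 3, Mul(-1, N))), -1), Add(1, Pow(Add(-7, 3, Mul(-1, N)), 2), Mul(5, Add(-7, 3, Mul(-1, N)))))) = Mul(N, Mul(Pow(Add(5, Add(-4, Mul(-1, N))), -1), Add(1, Pow(Add(-4, Mul(-1, N)), 2), Mul(5, Add(-4, Mul(-1, N)))))) = Mul(N, Mul(Pow(Add(1, Mul(-1, N)), -1), Add(1, Pow(Add(-4, Mul(-1, N)), 2), Add(-20, Mul(-5, N))))) = Mul(N, Mul(Pow(Add(1, Mul(-1, N)), -1), Add(-19, Pow(Add(-4, Mul(-1, N)), 2), Mul(-5, N)))) = Mul(N, Pow(Add(1, Mul(-1, N)), -1), Add(-19, Pow(Add(-4, Mul(-1, N)), 2), Mul(-5, N))))
Add(f, Function('I')(-206)) = Add(-42642, Mul(-206, Pow(Add(-1, -206), -1), Add(3, Mul(-1, Pow(-206, 2)), Mul(-3, -206)))) = Add(-42642, Mul(-206, Pow(-207, -1), Add(3, Mul(-1, 42436), 618))) = Add(-42642, Mul(-206, Rational(-1, 207), Add(3, -42436, 618))) = Add(-42642, Mul(-206, Rational(-1, 207), -41815)) = Add(-42642, Rational(-8613890, 207)) = Rational(-17440784, 207)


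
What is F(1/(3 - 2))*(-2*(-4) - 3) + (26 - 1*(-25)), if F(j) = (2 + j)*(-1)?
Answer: 36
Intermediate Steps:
F(j) = -2 - j
F(1/(3 - 2))*(-2*(-4) - 3) + (26 - 1*(-25)) = (-2 - 1/(3 - 2))*(-2*(-4) - 3) + (26 - 1*(-25)) = (-2 - 1/1)*(8 - 3) + (26 + 25) = (-2 - 1*1)*5 + 51 = (-2 - 1)*5 + 51 = -3*5 + 51 = -15 + 51 = 36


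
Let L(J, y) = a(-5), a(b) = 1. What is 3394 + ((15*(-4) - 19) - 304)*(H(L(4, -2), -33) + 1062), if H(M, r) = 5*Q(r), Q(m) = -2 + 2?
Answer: -403352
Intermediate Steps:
L(J, y) = 1
Q(m) = 0
H(M, r) = 0 (H(M, r) = 5*0 = 0)
3394 + ((15*(-4) - 19) - 304)*(H(L(4, -2), -33) + 1062) = 3394 + ((15*(-4) - 19) - 304)*(0 + 1062) = 3394 + ((-60 - 19) - 304)*1062 = 3394 + (-79 - 304)*1062 = 3394 - 383*1062 = 3394 - 406746 = -403352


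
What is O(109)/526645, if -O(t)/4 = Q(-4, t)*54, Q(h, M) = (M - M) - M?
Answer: 23544/526645 ≈ 0.044706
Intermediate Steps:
Q(h, M) = -M (Q(h, M) = 0 - M = -M)
O(t) = 216*t (O(t) = -4*(-t)*54 = -(-216)*t = 216*t)
O(109)/526645 = (216*109)/526645 = 23544*(1/526645) = 23544/526645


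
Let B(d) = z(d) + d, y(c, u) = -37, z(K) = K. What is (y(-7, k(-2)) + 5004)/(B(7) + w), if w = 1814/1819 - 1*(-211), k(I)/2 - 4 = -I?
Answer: 9034973/411089 ≈ 21.978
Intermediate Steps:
k(I) = 8 - 2*I (k(I) = 8 + 2*(-I) = 8 - 2*I)
w = 385623/1819 (w = 1814*(1/1819) + 211 = 1814/1819 + 211 = 385623/1819 ≈ 212.00)
B(d) = 2*d (B(d) = d + d = 2*d)
(y(-7, k(-2)) + 5004)/(B(7) + w) = (-37 + 5004)/(2*7 + 385623/1819) = 4967/(14 + 385623/1819) = 4967/(411089/1819) = 4967*(1819/411089) = 9034973/411089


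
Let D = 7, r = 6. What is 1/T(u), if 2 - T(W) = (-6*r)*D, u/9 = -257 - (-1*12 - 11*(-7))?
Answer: 1/254 ≈ 0.0039370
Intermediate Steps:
u = -2898 (u = 9*(-257 - (-1*12 - 11*(-7))) = 9*(-257 - (-12 + 77)) = 9*(-257 - 1*65) = 9*(-257 - 65) = 9*(-322) = -2898)
T(W) = 254 (T(W) = 2 - (-6*6)*7 = 2 - (-36)*7 = 2 - 1*(-252) = 2 + 252 = 254)
1/T(u) = 1/254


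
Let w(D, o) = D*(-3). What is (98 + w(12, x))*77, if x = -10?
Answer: 4774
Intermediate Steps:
w(D, o) = -3*D
(98 + w(12, x))*77 = (98 - 3*12)*77 = (98 - 36)*77 = 62*77 = 4774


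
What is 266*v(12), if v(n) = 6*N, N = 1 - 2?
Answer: -1596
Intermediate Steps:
N = -1
v(n) = -6 (v(n) = 6*(-1) = -6)
266*v(12) = 266*(-6) = -1596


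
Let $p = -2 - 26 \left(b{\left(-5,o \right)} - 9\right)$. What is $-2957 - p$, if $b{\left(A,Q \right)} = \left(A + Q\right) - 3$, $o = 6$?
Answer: $-3241$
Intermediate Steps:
$b{\left(A,Q \right)} = -3 + A + Q$
$p = 284$ ($p = -2 - 26 \left(\left(-3 - 5 + 6\right) - 9\right) = -2 - 26 \left(-2 - 9\right) = -2 - -286 = -2 + 286 = 284$)
$-2957 - p = -2957 - 284 = -3241$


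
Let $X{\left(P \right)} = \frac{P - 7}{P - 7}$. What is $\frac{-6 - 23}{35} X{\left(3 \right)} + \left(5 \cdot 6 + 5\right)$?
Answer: $\frac{1196}{35} \approx 34.171$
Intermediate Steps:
$X{\left(P \right)} = 1$ ($X{\left(P \right)} = \frac{-7 + P}{-7 + P} = 1$)
$\frac{-6 - 23}{35} X{\left(3 \right)} + \left(5 \cdot 6 + 5\right) = \frac{-6 - 23}{35} \cdot 1 + \left(5 \cdot 6 + 5\right) = \left(-6 - 23\right) \frac{1}{35} \cdot 1 + \left(30 + 5\right) = \left(-29\right) \frac{1}{35} \cdot 1 + 35 = \left(- \frac{29}{35}\right) 1 + 35 = - \frac{29}{35} + 35 = \frac{1196}{35}$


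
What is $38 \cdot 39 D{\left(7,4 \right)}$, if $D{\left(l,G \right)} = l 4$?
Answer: $41496$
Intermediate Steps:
$D{\left(l,G \right)} = 4 l$
$38 \cdot 39 D{\left(7,4 \right)} = 38 \cdot 39 \cdot 4 \cdot 7 = 1482 \cdot 28 = 41496$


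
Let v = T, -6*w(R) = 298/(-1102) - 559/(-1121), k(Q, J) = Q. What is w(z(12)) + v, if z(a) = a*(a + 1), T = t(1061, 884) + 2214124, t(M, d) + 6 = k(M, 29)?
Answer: 216039758623/97527 ≈ 2.2152e+6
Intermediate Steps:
t(M, d) = -6 + M
T = 2215179 (T = (-6 + 1061) + 2214124 = 1055 + 2214124 = 2215179)
z(a) = a*(1 + a)
w(R) = -3710/97527 (w(R) = -(298/(-1102) - 559/(-1121))/6 = -(298*(-1/1102) - 559*(-1/1121))/6 = -(-149/551 + 559/1121)/6 = -⅙*7420/32509 = -3710/97527)
v = 2215179
w(z(12)) + v = -3710/97527 + 2215179 = 216039758623/97527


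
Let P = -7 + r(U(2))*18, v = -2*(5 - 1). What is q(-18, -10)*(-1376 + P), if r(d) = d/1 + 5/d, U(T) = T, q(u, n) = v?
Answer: 10416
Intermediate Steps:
v = -8 (v = -2*4 = -8)
q(u, n) = -8
r(d) = d + 5/d (r(d) = d*1 + 5/d = d + 5/d)
P = 74 (P = -7 + (2 + 5/2)*18 = -7 + (9/2)*18 = -7 + 81 = 74)
q(-18, -10)*(-1376 + P) = -8*(-1376 + 74) = -8*(-1302) = 10416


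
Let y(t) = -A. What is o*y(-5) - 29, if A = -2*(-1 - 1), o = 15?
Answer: -89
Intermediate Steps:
A = 4 (A = -2*(-2) = 4)
y(t) = -4 (y(t) = -1*4 = -4)
o*y(-5) - 29 = 15*(-4) - 29 = -60 - 29 = -89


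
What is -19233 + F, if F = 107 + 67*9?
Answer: -18523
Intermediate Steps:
F = 710 (F = 107 + 603 = 710)
-19233 + F = -19233 + 710 = -18523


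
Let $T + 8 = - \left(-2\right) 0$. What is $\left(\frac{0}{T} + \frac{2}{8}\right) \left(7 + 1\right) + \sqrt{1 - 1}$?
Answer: $2$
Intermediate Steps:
$T = -8$ ($T = -8 - \left(-2\right) 0 = -8 - 0 = -8 + 0 = -8$)
$\left(\frac{0}{T} + \frac{2}{8}\right) \left(7 + 1\right) + \sqrt{1 - 1} = \left(\frac{0}{-8} + \frac{2}{8}\right) \left(7 + 1\right) + \sqrt{1 - 1} = \left(0 \left(- \frac{1}{8}\right) + 2 \cdot \frac{1}{8}\right) 8 + \sqrt{0} = \left(0 + \frac{1}{4}\right) 8 + 0 = \frac{1}{4} \cdot 8 + 0 = 2 + 0 = 2$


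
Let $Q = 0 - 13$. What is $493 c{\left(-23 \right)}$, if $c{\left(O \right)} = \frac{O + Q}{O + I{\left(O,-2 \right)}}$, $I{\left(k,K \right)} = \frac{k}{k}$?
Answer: $\frac{8874}{11} \approx 806.73$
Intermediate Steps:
$I{\left(k,K \right)} = 1$
$Q = -13$ ($Q = 0 - 13 = -13$)
$c{\left(O \right)} = \frac{-13 + O}{1 + O}$ ($c{\left(O \right)} = \frac{O - 13}{O + 1} = \frac{-13 + O}{1 + O}$)
$493 c{\left(-23 \right)} = 493 \frac{-13 - 23}{1 - 23} = 493 \frac{1}{-22} \left(-36\right) = 493 \left(\left(- \frac{1}{22}\right) \left(-36\right)\right) = 493 \cdot \frac{18}{11} = \frac{8874}{11}$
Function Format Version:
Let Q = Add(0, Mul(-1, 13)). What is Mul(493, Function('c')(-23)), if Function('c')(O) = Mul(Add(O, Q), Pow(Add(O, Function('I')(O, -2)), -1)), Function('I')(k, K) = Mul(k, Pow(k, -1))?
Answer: Rational(8874, 11) ≈ 806.73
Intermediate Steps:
Function('I')(k, K) = 1
Q = -13 (Q = Add(0, -13) = -13)
Function('c')(O) = Mul(Pow(Add(1, O), -1), Add(-13, O)) (Function('c')(O) = Mul(Add(O, -13), Pow(Add(O, 1), -1)) = Mul(Add(-13, O), Pow(Add(1, O), -1)) = Mul(Pow(Add(1, O), -1), Add(-13, O)))
Mul(493, Function('c')(-23)) = Mul(493, Mul(Pow(Add(1, -23), -1), Add(-13, -23))) = Mul(493, Mul(Pow(-22, -1), -36)) = Mul(493, Mul(Rational(-1, 22), -36)) = Mul(493, Rational(18, 11)) = Rational(8874, 11)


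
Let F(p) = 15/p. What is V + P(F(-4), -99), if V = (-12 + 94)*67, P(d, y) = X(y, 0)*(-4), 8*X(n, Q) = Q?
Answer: 5494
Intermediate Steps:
X(n, Q) = Q/8
P(d, y) = 0 (P(d, y) = ((⅛)*0)*(-4) = 0*(-4) = 0)
V = 5494 (V = 82*67 = 5494)
V + P(F(-4), -99) = 5494 + 0 = 5494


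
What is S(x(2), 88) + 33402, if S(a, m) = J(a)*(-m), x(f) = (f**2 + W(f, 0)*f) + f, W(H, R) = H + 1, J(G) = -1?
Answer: 33490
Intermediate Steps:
W(H, R) = 1 + H
x(f) = f + f**2 + f*(1 + f) (x(f) = (f**2 + (1 + f)*f) + f = (f**2 + f*(1 + f)) + f = f + f**2 + f*(1 + f))
S(a, m) = m (S(a, m) = -(-1)*m = m)
S(x(2), 88) + 33402 = 88 + 33402 = 33490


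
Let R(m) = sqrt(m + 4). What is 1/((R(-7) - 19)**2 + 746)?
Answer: I/(2*(19*sqrt(3) + 552*I)) ≈ 0.00090259 + 5.381e-5*I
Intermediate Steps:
R(m) = sqrt(4 + m)
1/((R(-7) - 19)**2 + 746) = 1/((sqrt(4 - 7) - 19)**2 + 746) = 1/((sqrt(-3) - 19)**2 + 746) = 1/((I*sqrt(3) - 19)**2 + 746) = 1/((-19 + I*sqrt(3))**2 + 746) = 1/(746 + (-19 + I*sqrt(3))**2)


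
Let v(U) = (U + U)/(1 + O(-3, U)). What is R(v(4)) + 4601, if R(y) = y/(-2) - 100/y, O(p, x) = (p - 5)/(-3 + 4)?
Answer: 65647/14 ≈ 4689.1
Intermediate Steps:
O(p, x) = -5 + p (O(p, x) = (-5 + p)/1 = (-5 + p)*1 = -5 + p)
v(U) = -2*U/7 (v(U) = (U + U)/(1 + (-5 - 3)) = (2*U)/(1 - 8) = (2*U)/(-7) = (2*U)*(-1/7) = -2*U/7)
R(y) = -100/y - y/2 (R(y) = y*(-1/2) - 100/y = -y/2 - 100/y = -100/y - y/2)
R(v(4)) + 4601 = (-100/((-2/7*4)) - (-1)*4/7) + 4601 = (-100/(-8/7) - 1/2*(-8/7)) + 4601 = (-100*(-7/8) + 4/7) + 4601 = (175/2 + 4/7) + 4601 = 1233/14 + 4601 = 65647/14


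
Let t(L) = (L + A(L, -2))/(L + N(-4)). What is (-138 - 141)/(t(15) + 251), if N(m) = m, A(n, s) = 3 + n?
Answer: -279/254 ≈ -1.0984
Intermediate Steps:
t(L) = (3 + 2*L)/(-4 + L) (t(L) = (L + (3 + L))/(L - 4) = (3 + 2*L)/(-4 + L))
(-138 - 141)/(t(15) + 251) = (-138 - 141)/((3 + 2*15)/(-4 + 15) + 251) = -279/((3 + 30)/11 + 251) = -279/((1/11)*33 + 251) = -279/(3 + 251) = -279/254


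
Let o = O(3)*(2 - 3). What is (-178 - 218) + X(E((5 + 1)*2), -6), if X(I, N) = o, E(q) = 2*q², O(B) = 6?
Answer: -402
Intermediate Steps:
o = -6 (o = 6*(2 - 3) = 6*(-1) = -6)
X(I, N) = -6
(-178 - 218) + X(E((5 + 1)*2), -6) = (-178 - 218) - 6 = -396 - 6 = -402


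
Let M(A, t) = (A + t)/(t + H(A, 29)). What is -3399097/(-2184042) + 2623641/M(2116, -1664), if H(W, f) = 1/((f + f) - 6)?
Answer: -247905964394537003/25666861584 ≈ -9.6586e+6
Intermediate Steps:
H(W, f) = 1/(-6 + 2*f) (H(W, f) = 1/(2*f - 6) = 1/(-6 + 2*f))
M(A, t) = (A + t)/(1/52 + t) (M(A, t) = (A + t)/(t + 1/(2*(-3 + 29))) = (A + t)/(t + (½)/26) = (A + t)/(t + (½)*(1/26)) = (A + t)/(t + 1/52) = (A + t)/(1/52 + t))
-3399097/(-2184042) + 2623641/M(2116, -1664) = -3399097/(-2184042) + 2623641/((52*(2116 - 1664)/(1 + 52*(-1664)))) = -3399097*(-1/2184042) + 2623641/((52*452/(1 - 86528))) = 3399097/2184042 + 2623641/((52*452/(-86527))) = 3399097/2184042 + 2623641/((52*(-1/86527)*452)) = 3399097/2184042 + 2623641/(-23504/86527) = 3399097/2184042 + 2623641*(-86527/23504) = 3399097/2184042 - 227015784807/23504 = -247905964394537003/25666861584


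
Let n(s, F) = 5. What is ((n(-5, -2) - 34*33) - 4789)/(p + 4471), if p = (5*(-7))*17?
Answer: -2953/1938 ≈ -1.5237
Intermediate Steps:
p = -595 (p = -35*17 = -595)
((n(-5, -2) - 34*33) - 4789)/(p + 4471) = ((5 - 34*33) - 4789)/(-595 + 4471) = ((5 - 1122) - 4789)/3876 = (-1117 - 4789)*(1/3876) = -5906*1/3876 = -2953/1938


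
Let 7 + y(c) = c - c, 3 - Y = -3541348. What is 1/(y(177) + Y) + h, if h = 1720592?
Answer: 6093208155649/3541344 ≈ 1.7206e+6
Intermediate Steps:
Y = 3541351 (Y = 3 - 1*(-3541348) = 3 + 3541348 = 3541351)
y(c) = -7 (y(c) = -7 + (c - c) = -7 + 0 = -7)
1/(y(177) + Y) + h = 1/(-7 + 3541351) + 1720592 = 1/3541344 + 1720592 = 6093208155649/3541344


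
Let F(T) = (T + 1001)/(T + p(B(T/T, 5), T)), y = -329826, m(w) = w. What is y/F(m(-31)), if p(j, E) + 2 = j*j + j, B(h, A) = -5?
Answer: 2143869/485 ≈ 4420.4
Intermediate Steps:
p(j, E) = -2 + j + j**2 (p(j, E) = -2 + (j*j + j) = -2 + (j**2 + j) = -2 + (j + j**2) = -2 + j + j**2)
F(T) = (1001 + T)/(18 + T) (F(T) = (T + 1001)/(T + (-2 - 5 + (-5)**2)) = (1001 + T)/(T + (-2 - 5 + 25)) = (1001 + T)/(T + 18) = (1001 + T)/(18 + T))
y/F(m(-31)) = -329826*(18 - 31)/(1001 - 31) = -329826/(970/(-13)) = -329826/((-1/13*970)) = -329826/(-970/13) = -329826*(-13/970) = 2143869/485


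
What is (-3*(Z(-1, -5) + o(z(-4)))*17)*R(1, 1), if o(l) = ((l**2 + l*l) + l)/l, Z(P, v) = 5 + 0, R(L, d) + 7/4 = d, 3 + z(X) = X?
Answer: -306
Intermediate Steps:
z(X) = -3 + X
R(L, d) = -7/4 + d
Z(P, v) = 5
o(l) = (l + 2*l**2)/l (o(l) = ((l**2 + l**2) + l)/l = (2*l**2 + l)/l = (l + 2*l**2)/l)
(-3*(Z(-1, -5) + o(z(-4)))*17)*R(1, 1) = (-3*(5 + (1 + 2*(-3 - 4)))*17)*(-7/4 + 1) = (-3*(5 + (1 + 2*(-7)))*17)*(-3/4) = (-3*(5 + (1 - 14))*17)*(-3/4) = (-3*(5 - 13)*17)*(-3/4) = (-3*(-8)*17)*(-3/4) = (24*17)*(-3/4) = 408*(-3/4) = -306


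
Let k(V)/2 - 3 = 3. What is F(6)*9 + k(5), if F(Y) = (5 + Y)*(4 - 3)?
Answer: 111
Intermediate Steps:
k(V) = 12 (k(V) = 6 + 2*3 = 6 + 6 = 12)
F(Y) = 5 + Y (F(Y) = (5 + Y)*1 = 5 + Y)
F(6)*9 + k(5) = (5 + 6)*9 + 12 = 11*9 + 12 = 99 + 12 = 111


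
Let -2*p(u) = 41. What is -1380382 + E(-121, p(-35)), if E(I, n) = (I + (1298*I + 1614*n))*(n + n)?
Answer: 6420524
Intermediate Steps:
p(u) = -41/2 (p(u) = -½*41 = -41/2)
E(I, n) = 2*n*(1299*I + 1614*n) (E(I, n) = (1299*I + 1614*n)*(2*n) = 2*n*(1299*I + 1614*n))
-1380382 + E(-121, p(-35)) = -1380382 + 6*(-41/2)*(433*(-121) + 538*(-41/2)) = -1380382 + 6*(-41/2)*(-52393 - 11029) = -1380382 + 6*(-41/2)*(-63422) = -1380382 + 7800906 = 6420524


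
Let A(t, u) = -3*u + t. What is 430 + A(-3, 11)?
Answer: 394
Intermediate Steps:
A(t, u) = t - 3*u
430 + A(-3, 11) = 430 + (-3 - 3*11) = 430 + (-3 - 33) = 430 - 36 = 394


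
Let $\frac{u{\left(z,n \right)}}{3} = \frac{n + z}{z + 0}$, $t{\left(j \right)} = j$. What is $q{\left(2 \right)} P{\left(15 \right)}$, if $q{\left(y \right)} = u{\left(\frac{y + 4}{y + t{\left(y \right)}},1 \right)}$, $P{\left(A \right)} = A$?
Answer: $75$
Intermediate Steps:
$u{\left(z,n \right)} = \frac{3 \left(n + z\right)}{z}$ ($u{\left(z,n \right)} = 3 \frac{n + z}{z + 0} = 3 \frac{n + z}{z} = \frac{3 \left(n + z\right)}{z}$)
$q{\left(y \right)} = 3 + \frac{6 y}{4 + y}$ ($q{\left(y \right)} = 3 + 3 \cdot 1 \frac{1}{\left(y + 4\right) \frac{1}{y + y}} = 3 + 3 \cdot 1 \frac{1}{\left(4 + y\right) \frac{1}{2 y}} = 3 + 3 \cdot 1 \frac{1}{\frac{1}{2} \frac{1}{y} \left(4 + y\right)} = 3 + 3 \cdot 1 \frac{2 y}{4 + y} = 3 + \frac{6 y}{4 + y}$)
$q{\left(2 \right)} P{\left(15 \right)} = \frac{3 \left(4 + 3 \cdot 2\right)}{4 + 2} \cdot 15 = \frac{3 \left(4 + 6\right)}{6} \cdot 15 = 3 \cdot \frac{1}{6} \cdot 10 \cdot 15 = 5 \cdot 15 = 75$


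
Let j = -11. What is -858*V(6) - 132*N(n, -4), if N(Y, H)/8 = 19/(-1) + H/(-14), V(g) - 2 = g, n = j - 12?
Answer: 90288/7 ≈ 12898.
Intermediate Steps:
n = -23 (n = -11 - 12 = -23)
V(g) = 2 + g
N(Y, H) = -152 - 4*H/7 (N(Y, H) = 8*(19/(-1) + H/(-14)) = 8*(19*(-1) + H*(-1/14)) = 8*(-19 - H/14) = -152 - 4*H/7)
-858*V(6) - 132*N(n, -4) = -858*(2 + 6) - 132*(-152 - 4/7*(-4)) = -858*8 - 132*(-152 + 16/7) = -6864 - 132*(-1048/7) = -6864 + 138336/7 = 90288/7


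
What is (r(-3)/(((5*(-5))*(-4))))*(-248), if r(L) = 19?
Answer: -1178/25 ≈ -47.120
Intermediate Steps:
(r(-3)/(((5*(-5))*(-4))))*(-248) = (19/(((5*(-5))*(-4))))*(-248) = (19/((-25*(-4))))*(-248) = (19/100)*(-248) = -1178/25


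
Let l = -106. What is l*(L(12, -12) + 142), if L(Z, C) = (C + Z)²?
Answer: -15052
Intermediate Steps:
l*(L(12, -12) + 142) = -106*((-12 + 12)² + 142) = -106*(0² + 142) = -106*(0 + 142) = -106*142 = -15052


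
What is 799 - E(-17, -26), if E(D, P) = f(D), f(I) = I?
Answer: 816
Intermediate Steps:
E(D, P) = D
799 - E(-17, -26) = 799 - 1*(-17) = 799 + 17 = 816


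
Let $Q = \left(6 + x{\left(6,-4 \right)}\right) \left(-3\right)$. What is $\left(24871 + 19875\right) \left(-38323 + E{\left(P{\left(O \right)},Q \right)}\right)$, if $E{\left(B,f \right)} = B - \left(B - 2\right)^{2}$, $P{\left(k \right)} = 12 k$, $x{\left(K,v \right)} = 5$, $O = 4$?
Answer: $-1807335686$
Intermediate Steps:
$Q = -33$ ($Q = \left(6 + 5\right) \left(-3\right) = 11 \left(-3\right) = -33$)
$E{\left(B,f \right)} = B - \left(-2 + B\right)^{2}$
$\left(24871 + 19875\right) \left(-38323 + E{\left(P{\left(O \right)},Q \right)}\right) = \left(24871 + 19875\right) \left(-38323 + \left(12 \cdot 4 - \left(-2 + 12 \cdot 4\right)^{2}\right)\right) = 44746 \left(-38323 + \left(48 - \left(-2 + 48\right)^{2}\right)\right) = 44746 \left(-38323 + \left(48 - 46^{2}\right)\right) = 44746 \left(-38323 + \left(48 - 2116\right)\right) = 44746 \left(-38323 - 2068\right) = 44746 \left(-40391\right) = -1807335686$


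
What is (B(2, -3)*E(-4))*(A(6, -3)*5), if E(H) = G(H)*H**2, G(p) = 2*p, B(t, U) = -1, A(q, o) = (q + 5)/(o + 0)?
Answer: -7040/3 ≈ -2346.7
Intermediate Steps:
A(q, o) = (5 + q)/o
E(H) = 2*H**3 (E(H) = (2*H)*H**2 = 2*H**3)
(B(2, -3)*E(-4))*(A(6, -3)*5) = (-2*(-4)**3)*(((5 + 6)/(-3))*5) = (-2*(-64))*(-1/3*11*5) = (-1*(-128))*(-11/3*5) = 128*(-55/3) = -7040/3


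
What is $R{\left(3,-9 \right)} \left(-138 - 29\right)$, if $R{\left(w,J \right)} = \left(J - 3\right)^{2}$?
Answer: $-24048$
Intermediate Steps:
$R{\left(w,J \right)} = \left(-3 + J\right)^{2}$
$R{\left(3,-9 \right)} \left(-138 - 29\right) = \left(-3 - 9\right)^{2} \left(-138 - 29\right) = \left(-12\right)^{2} \left(-167\right) = 144 \left(-167\right) = -24048$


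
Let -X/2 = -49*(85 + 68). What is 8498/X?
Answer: 607/1071 ≈ 0.56676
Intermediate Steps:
X = 14994 (X = -(-98)*(85 + 68) = -(-98)*153 = -2*(-7497) = 14994)
8498/X = 8498/14994 = 8498*(1/14994) = 607/1071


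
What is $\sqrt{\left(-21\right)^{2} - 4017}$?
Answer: $2 i \sqrt{894} \approx 59.8 i$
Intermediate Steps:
$\sqrt{\left(-21\right)^{2} - 4017} = \sqrt{441 - 4017} = \sqrt{-3576} = 2 i \sqrt{894}$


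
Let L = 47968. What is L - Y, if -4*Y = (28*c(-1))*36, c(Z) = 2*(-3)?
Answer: 46456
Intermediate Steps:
c(Z) = -6
Y = 1512 (Y = -28*(-6)*36/4 = -(-42)*36 = -¼*(-6048) = 1512)
L - Y = 47968 - 1*1512 = 47968 - 1512 = 46456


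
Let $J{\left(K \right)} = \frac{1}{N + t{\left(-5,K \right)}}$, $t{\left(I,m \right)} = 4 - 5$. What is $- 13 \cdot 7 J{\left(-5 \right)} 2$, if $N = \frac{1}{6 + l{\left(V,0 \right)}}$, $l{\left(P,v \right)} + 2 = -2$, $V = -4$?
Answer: $364$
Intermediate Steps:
$l{\left(P,v \right)} = -4$ ($l{\left(P,v \right)} = -2 - 2 = -4$)
$t{\left(I,m \right)} = -1$ ($t{\left(I,m \right)} = 4 - 5 = -1$)
$N = \frac{1}{2}$ ($N = \frac{1}{6 - 4} = \frac{1}{2} \approx 0.5$)
$J{\left(K \right)} = -2$ ($J{\left(K \right)} = \frac{1}{\frac{1}{2} - 1} = \frac{1}{- \frac{1}{2}} = -2$)
$- 13 \cdot 7 J{\left(-5 \right)} 2 = - 13 \cdot 7 \left(-2\right) 2 = - 13 \left(\left(-14\right) 2\right) = \left(-13\right) \left(-28\right) = 364$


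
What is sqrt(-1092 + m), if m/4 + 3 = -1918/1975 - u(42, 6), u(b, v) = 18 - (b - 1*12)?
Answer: 2*I*sqrt(41342122)/395 ≈ 32.556*I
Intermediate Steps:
u(b, v) = 30 - b (u(b, v) = 18 - (b - 12) = 18 - (-12 + b) = 18 + (12 - b) = 30 - b)
m = 63428/1975 (m = -12 + 4*(-1918/1975 - (30 - 1*42)) = -12 + 4*(-1918*1/1975 - (30 - 42)) = -12 + 4*(-1918/1975 - 1*(-12)) = -12 + 4*(-1918/1975 + 12) = -12 + 4*(21782/1975) = -12 + 87128/1975 = 63428/1975 ≈ 32.115)
sqrt(-1092 + m) = sqrt(-1092 + 63428/1975) = sqrt(-2093272/1975) = 2*I*sqrt(41342122)/395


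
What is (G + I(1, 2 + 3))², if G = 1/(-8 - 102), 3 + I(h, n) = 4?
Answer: 11881/12100 ≈ 0.98190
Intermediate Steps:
I(h, n) = 1 (I(h, n) = -3 + 4 = 1)
G = -1/110 (G = 1/(-110) = -1/110 ≈ -0.0090909)
(G + I(1, 2 + 3))² = (-1/110 + 1)² = (109/110)² = 11881/12100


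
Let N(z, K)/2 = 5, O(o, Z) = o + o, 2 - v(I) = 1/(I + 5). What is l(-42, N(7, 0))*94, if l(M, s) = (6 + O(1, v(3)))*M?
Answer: -31584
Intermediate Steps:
v(I) = 2 - 1/(5 + I) (v(I) = 2 - 1/(I + 5) = 2 - 1/(5 + I))
O(o, Z) = 2*o
N(z, K) = 10 (N(z, K) = 2*5 = 10)
l(M, s) = 8*M (l(M, s) = (6 + 2*1)*M = (6 + 2)*M = 8*M)
l(-42, N(7, 0))*94 = (8*(-42))*94 = -336*94 = -31584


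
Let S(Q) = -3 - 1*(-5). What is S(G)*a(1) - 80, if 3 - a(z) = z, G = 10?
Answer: -76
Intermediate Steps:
a(z) = 3 - z
S(Q) = 2 (S(Q) = -3 + 5 = 2)
S(G)*a(1) - 80 = 2*(3 - 1*1) - 80 = 2*(3 - 1) - 80 = 2*2 - 80 = 4 - 80 = -76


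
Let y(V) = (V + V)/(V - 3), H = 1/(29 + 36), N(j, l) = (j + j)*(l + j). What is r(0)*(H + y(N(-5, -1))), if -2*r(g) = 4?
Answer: -5238/1235 ≈ -4.2413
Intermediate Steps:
N(j, l) = 2*j*(j + l) (N(j, l) = (2*j)*(j + l) = 2*j*(j + l))
H = 1/65 ≈ 0.015385
r(g) = -2 (r(g) = -1/2*4 = -2)
y(V) = 2*V/(-3 + V) (y(V) = (2*V)/(-3 + V) = 2*V/(-3 + V))
r(0)*(H + y(N(-5, -1))) = -2*(1/65 + 2*(2*(-5)*(-5 - 1))/(-3 + 2*(-5)*(-5 - 1))) = -2*(1/65 + 2*(2*(-5)*(-6))/(-3 + 2*(-5)*(-6))) = -2*(1/65 + 2*60/(-3 + 60)) = -2*(1/65 + 2*60/57) = -2*(1/65 + 2*60*(1/57)) = -2*(1/65 + 40/19) = -2*2619/1235 = -5238/1235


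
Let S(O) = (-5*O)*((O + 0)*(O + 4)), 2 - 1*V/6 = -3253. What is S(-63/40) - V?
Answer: -250368993/12800 ≈ -19560.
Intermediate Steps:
V = 19530 (V = 12 - 6*(-3253) = 12 + 19518 = 19530)
S(O) = -5*O²*(4 + O) (S(O) = (-5*O)*(O*(4 + O)) = -5*O²*(4 + O))
S(-63/40) - V = 5*(-63/40)²*(-4 - (-63)/40) - 1*19530 = 5*(-63*1/40)²*(-4 - (-63)/40) - 19530 = 5*(-63/40)²*(-4 - 1*(-63/40)) - 19530 = 5*(3969/1600)*(-4 + 63/40) - 19530 = 5*(3969/1600)*(-97/40) - 19530 = -384993/12800 - 19530 = -250368993/12800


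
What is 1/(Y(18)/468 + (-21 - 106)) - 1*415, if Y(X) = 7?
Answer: -24663503/59429 ≈ -415.01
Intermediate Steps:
1/(Y(18)/468 + (-21 - 106)) - 1*415 = 1/(7/468 + (-21 - 106)) - 1*415 = 1/(7*(1/468) - 127) - 415 = 1/(7/468 - 127) - 415 = 1/(-59429/468) - 415 = -468/59429 - 415 = -24663503/59429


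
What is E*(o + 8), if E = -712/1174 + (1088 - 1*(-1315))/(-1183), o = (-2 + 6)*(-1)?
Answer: -7326836/694421 ≈ -10.551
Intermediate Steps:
o = -4 (o = 4*(-1) = -4)
E = -1831709/694421 (E = -712*1/1174 + (1088 + 1315)*(-1/1183) = -356/587 + 2403*(-1/1183) = -356/587 - 2403/1183 = -1831709/694421 ≈ -2.6377)
E*(o + 8) = -1831709*(-4 + 8)/694421 = -1831709/694421*4 = -7326836/694421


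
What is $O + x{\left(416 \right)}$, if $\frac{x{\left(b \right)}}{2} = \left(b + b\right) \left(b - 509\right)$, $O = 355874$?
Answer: $201122$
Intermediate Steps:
$x{\left(b \right)} = 4 b \left(-509 + b\right)$ ($x{\left(b \right)} = 2 \left(b + b\right) \left(b - 509\right) = 2 \cdot 2 b \left(-509 + b\right) = 4 b \left(-509 + b\right)$)
$O + x{\left(416 \right)} = 355874 + 4 \cdot 416 \left(-509 + 416\right) = 355874 + 4 \cdot 416 \left(-93\right) = 355874 - 154752 = 201122$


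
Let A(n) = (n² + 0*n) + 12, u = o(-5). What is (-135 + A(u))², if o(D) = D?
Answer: 9604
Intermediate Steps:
u = -5
A(n) = 12 + n² (A(n) = (n² + 0) + 12 = n² + 12 = 12 + n²)
(-135 + A(u))² = (-135 + (12 + (-5)²))² = (-135 + (12 + 25))² = (-135 + 37)² = (-98)² = 9604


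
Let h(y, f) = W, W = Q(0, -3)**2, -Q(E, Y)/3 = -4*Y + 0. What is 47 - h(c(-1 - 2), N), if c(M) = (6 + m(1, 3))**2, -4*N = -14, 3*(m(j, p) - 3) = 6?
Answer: -1249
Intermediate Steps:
m(j, p) = 5 (m(j, p) = 3 + (1/3)*6 = 3 + 2 = 5)
N = 7/2 (N = -1/4*(-14) = 7/2 ≈ 3.5000)
Q(E, Y) = 12*Y (Q(E, Y) = -3*(-4*Y + 0) = -(-12)*Y = 12*Y)
W = 1296 (W = (12*(-3))**2 = (-36)**2 = 1296)
c(M) = 121 (c(M) = (6 + 5)**2 = 11**2 = 121)
h(y, f) = 1296
47 - h(c(-1 - 2), N) = 47 - 1*1296 = 47 - 1296 = -1249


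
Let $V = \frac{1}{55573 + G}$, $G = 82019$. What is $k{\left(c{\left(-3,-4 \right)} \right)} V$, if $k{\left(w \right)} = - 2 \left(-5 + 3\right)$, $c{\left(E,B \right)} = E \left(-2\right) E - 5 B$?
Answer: $\frac{1}{34398} \approx 2.9071 \cdot 10^{-5}$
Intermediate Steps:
$c{\left(E,B \right)} = - 5 B - 2 E^{2}$ ($c{\left(E,B \right)} = - 2 E E - 5 B = - 2 E^{2} - 5 B = - 5 B - 2 E^{2}$)
$V = \frac{1}{137592}$ ($V = \frac{1}{55573 + 82019} = \frac{1}{137592} \approx 7.2679 \cdot 10^{-6}$)
$k{\left(w \right)} = 4$ ($k{\left(w \right)} = \left(-2\right) \left(-2\right) = 4$)
$k{\left(c{\left(-3,-4 \right)} \right)} V = 4 \cdot \frac{1}{137592} = \frac{1}{34398}$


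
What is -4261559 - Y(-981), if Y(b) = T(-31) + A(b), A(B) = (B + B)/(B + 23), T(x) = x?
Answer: -2041272893/479 ≈ -4.2615e+6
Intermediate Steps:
A(B) = 2*B/(23 + B) (A(B) = (2*B)/(23 + B) = 2*B/(23 + B))
Y(b) = -31 + 2*b/(23 + b)
-4261559 - Y(-981) = -4261559 - (-713 - 29*(-981))/(23 - 981) = -4261559 - (-713 + 28449)/(-958) = -4261559 - (-1)*27736/958 = -4261559 - 1*(-13868/479) = -4261559 + 13868/479 = -2041272893/479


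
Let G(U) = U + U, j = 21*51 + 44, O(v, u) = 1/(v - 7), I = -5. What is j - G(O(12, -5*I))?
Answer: 5573/5 ≈ 1114.6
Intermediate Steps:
O(v, u) = 1/(-7 + v)
j = 1115 (j = 1071 + 44 = 1115)
G(U) = 2*U
j - G(O(12, -5*I)) = 1115 - 2/(-7 + 12) = 1115 - 2/5 = 5573/5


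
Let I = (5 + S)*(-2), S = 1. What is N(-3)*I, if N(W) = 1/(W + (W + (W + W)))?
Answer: 1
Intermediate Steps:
N(W) = 1/(4*W) (N(W) = 1/(W + (W + 2*W)) = 1/(W + 3*W) = 1/(4*W))
I = -12 (I = (5 + 1)*(-2) = 6*(-2) = -12)
N(-3)*I = ((¼)/(-3))*(-12) = ((¼)*(-⅓))*(-12) = -1/12*(-12) = 1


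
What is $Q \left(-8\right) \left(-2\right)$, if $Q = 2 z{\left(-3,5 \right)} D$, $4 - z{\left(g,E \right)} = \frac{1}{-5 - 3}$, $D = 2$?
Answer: $264$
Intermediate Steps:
$z{\left(g,E \right)} = \frac{33}{8}$ ($z{\left(g,E \right)} = 4 - \frac{1}{-5 - 3} = 4 - \frac{1}{-8} = 4 - - \frac{1}{8} = 4 + \frac{1}{8} = \frac{33}{8}$)
$Q = \frac{33}{2}$ ($Q = 2 \cdot \frac{33}{8} \cdot 2 = \frac{33}{4} \cdot 2 = \frac{33}{2} \approx 16.5$)
$Q \left(-8\right) \left(-2\right) = \frac{33}{2} \left(-8\right) \left(-2\right) = \left(-132\right) \left(-2\right) = 264$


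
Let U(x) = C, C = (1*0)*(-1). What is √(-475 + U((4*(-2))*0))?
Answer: 5*I*√19 ≈ 21.794*I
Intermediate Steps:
C = 0 (C = 0*(-1) = 0)
U(x) = 0
√(-475 + U((4*(-2))*0)) = √(-475 + 0) = √(-475) = 5*I*√19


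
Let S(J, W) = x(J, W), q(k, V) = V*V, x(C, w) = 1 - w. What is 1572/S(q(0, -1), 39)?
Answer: -786/19 ≈ -41.368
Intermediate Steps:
q(k, V) = V**2
S(J, W) = 1 - W
1572/S(q(0, -1), 39) = 1572/(1 - 1*39) = 1572/(1 - 39) = 1572/(-38) = 1572*(-1/38) = -786/19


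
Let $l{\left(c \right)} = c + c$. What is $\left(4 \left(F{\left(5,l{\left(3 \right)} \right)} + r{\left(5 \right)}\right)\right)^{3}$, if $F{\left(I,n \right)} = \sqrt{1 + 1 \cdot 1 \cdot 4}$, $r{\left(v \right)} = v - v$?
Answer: $320 \sqrt{5} \approx 715.54$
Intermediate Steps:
$l{\left(c \right)} = 2 c$
$r{\left(v \right)} = 0$
$F{\left(I,n \right)} = \sqrt{5}$ ($F{\left(I,n \right)} = \sqrt{1 + 1 \cdot 4} = \sqrt{1 + 4} = \sqrt{5}$)
$\left(4 \left(F{\left(5,l{\left(3 \right)} \right)} + r{\left(5 \right)}\right)\right)^{3} = \left(4 \left(\sqrt{5} + 0\right)\right)^{3} = \left(4 \sqrt{5}\right)^{3} = 320 \sqrt{5}$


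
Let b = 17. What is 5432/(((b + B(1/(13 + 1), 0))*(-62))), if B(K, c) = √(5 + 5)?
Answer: -46172/8649 + 2716*√10/8649 ≈ -4.3454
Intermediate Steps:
B(K, c) = √10
5432/(((b + B(1/(13 + 1), 0))*(-62))) = 5432/(((17 + √10)*(-62))) = 5432/(-1054 - 62*√10)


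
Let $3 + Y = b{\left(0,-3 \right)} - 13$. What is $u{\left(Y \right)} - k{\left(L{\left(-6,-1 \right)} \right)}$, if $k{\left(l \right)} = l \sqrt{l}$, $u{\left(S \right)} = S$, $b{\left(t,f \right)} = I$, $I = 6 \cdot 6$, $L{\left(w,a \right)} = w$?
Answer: $20 + 6 i \sqrt{6} \approx 20.0 + 14.697 i$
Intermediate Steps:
$I = 36$
$b{\left(t,f \right)} = 36$
$Y = 20$ ($Y = -3 + \left(36 - 13\right) = -3 + 23 = 20$)
$k{\left(l \right)} = l^{\frac{3}{2}}$
$u{\left(Y \right)} - k{\left(L{\left(-6,-1 \right)} \right)} = 20 - \left(-6\right)^{\frac{3}{2}} = 20 - - 6 i \sqrt{6} = 20 + 6 i \sqrt{6}$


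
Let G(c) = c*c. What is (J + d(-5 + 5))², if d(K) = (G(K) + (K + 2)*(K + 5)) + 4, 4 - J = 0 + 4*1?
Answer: 196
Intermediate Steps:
G(c) = c²
J = 0 (J = 4 - (0 + 4*1) = 4 - (0 + 4) = 4 - 1*4 = 4 - 4 = 0)
d(K) = 4 + K² + (2 + K)*(5 + K) (d(K) = (K² + (K + 2)*(K + 5)) + 4 = (K² + (2 + K)*(5 + K)) + 4 = 4 + K² + (2 + K)*(5 + K))
(J + d(-5 + 5))² = (0 + (14 + 2*(-5 + 5)² + 7*(-5 + 5)))² = (0 + (14 + 2*0² + 7*0))² = (0 + (14 + 2*0 + 0))² = (0 + (14 + 0 + 0))² = (0 + 14)² = 14² = 196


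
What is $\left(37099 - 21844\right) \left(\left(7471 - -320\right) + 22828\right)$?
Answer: $467092845$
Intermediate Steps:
$\left(37099 - 21844\right) \left(\left(7471 - -320\right) + 22828\right) = 15255 \left(\left(7471 + 320\right) + 22828\right) = 15255 \left(7791 + 22828\right) = 15255 \cdot 30619 = 467092845$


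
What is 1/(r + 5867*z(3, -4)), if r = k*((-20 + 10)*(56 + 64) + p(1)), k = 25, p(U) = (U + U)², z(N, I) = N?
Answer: -1/12299 ≈ -8.1307e-5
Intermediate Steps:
p(U) = 4*U² (p(U) = (2*U)² = 4*U²)
r = -29900 (r = 25*((-20 + 10)*(56 + 64) + 4*1²) = 25*(-10*120 + 4*1) = 25*(-1200 + 4) = 25*(-1196) = -29900)
1/(r + 5867*z(3, -4)) = 1/(-29900 + 5867*3) = 1/(-29900 + 17601) = 1/(-12299) = -1/12299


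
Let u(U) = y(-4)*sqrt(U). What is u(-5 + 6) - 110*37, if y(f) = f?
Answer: -4074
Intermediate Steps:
u(U) = -4*sqrt(U)
u(-5 + 6) - 110*37 = -4*sqrt(-5 + 6) - 110*37 = -4*sqrt(1) - 4070 = -4*1 - 4070 = -4 - 4070 = -4074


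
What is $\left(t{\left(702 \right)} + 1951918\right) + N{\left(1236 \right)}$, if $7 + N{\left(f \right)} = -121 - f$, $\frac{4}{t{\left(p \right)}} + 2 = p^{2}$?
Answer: $\frac{480618456156}{246401} \approx 1.9506 \cdot 10^{6}$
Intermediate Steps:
$t{\left(p \right)} = \frac{4}{-2 + p^{2}}$
$N{\left(f \right)} = -128 - f$ ($N{\left(f \right)} = -7 - \left(121 + f\right) = -128 - f$)
$\left(t{\left(702 \right)} + 1951918\right) + N{\left(1236 \right)} = \left(\frac{4}{-2 + 702^{2}} + 1951918\right) - 1364 = \left(\frac{4}{-2 + 492804} + 1951918\right) - 1364 = \left(\frac{4}{492802} + 1951918\right) - 1364 = \left(4 \cdot \frac{1}{492802} + 1951918\right) - 1364 = \left(\frac{2}{246401} + 1951918\right) - 1364 = \frac{480954547120}{246401} - 1364 = \frac{480618456156}{246401}$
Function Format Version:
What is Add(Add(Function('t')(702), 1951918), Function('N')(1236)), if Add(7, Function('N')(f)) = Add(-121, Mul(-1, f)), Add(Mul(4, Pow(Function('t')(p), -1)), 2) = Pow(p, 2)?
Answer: Rational(480618456156, 246401) ≈ 1.9506e+6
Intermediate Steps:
Function('t')(p) = Mul(4, Pow(Add(-2, Pow(p, 2)), -1))
Function('N')(f) = Add(-128, Mul(-1, f)) (Function('N')(f) = Add(-7, Add(-121, Mul(-1, f))) = Add(-128, Mul(-1, f)))
Add(Add(Function('t')(702), 1951918), Function('N')(1236)) = Add(Add(Mul(4, Pow(Add(-2, Pow(702, 2)), -1)), 1951918), Add(-128, Mul(-1, 1236))) = Add(Add(Mul(4, Pow(Add(-2, 492804), -1)), 1951918), Add(-128, -1236)) = Add(Add(Mul(4, Pow(492802, -1)), 1951918), -1364) = Add(Add(Mul(4, Rational(1, 492802)), 1951918), -1364) = Add(Add(Rational(2, 246401), 1951918), -1364) = Add(Rational(480954547120, 246401), -1364) = Rational(480618456156, 246401)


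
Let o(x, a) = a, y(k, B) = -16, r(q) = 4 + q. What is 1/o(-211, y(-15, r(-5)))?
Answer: -1/16 ≈ -0.062500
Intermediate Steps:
1/o(-211, y(-15, r(-5))) = 1/(-16) = -1/16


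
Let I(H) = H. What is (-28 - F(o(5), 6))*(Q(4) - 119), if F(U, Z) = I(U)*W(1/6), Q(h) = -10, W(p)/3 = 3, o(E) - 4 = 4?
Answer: 12900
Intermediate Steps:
o(E) = 8 (o(E) = 4 + 4 = 8)
W(p) = 9 (W(p) = 3*3 = 9)
F(U, Z) = 9*U (F(U, Z) = U*9 = 9*U)
(-28 - F(o(5), 6))*(Q(4) - 119) = (-28 - 9*8)*(-10 - 119) = (-28 - 1*72)*(-129) = (-28 - 72)*(-129) = -100*(-129) = 12900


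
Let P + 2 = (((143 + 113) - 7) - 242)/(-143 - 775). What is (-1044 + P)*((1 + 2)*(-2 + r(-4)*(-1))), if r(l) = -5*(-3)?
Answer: 960235/18 ≈ 53346.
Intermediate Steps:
r(l) = 15
P = -1843/918 (P = -2 + (((143 + 113) - 7) - 242)/(-143 - 775) = -2 + ((256 - 7) - 242)/(-918) = -2 + (249 - 242)*(-1/918) = -2 + 7*(-1/918) = -2 - 7/918 = -1843/918 ≈ -2.0076)
(-1044 + P)*((1 + 2)*(-2 + r(-4)*(-1))) = (-1044 - 1843/918)*((1 + 2)*(-2 + 15*(-1))) = -960235*(-2 - 15)/306 = -960235*(-17)/306 = -960235/918*(-51) = 960235/18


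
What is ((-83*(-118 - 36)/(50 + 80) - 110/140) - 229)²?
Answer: 14311576161/828100 ≈ 17282.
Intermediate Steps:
((-83*(-118 - 36)/(50 + 80) - 110/140) - 229)² = ((-83/(130/(-154)) - 110*1/140) - 229)² = ((-83/(130*(-1/154)) - 11/14) - 229)² = ((-83/(-65/77) - 11/14) - 229)² = ((-83*(-77/65) - 11/14) - 229)² = ((6391/65 - 11/14) - 229)² = (88759/910 - 229)² = (-119631/910)² = 14311576161/828100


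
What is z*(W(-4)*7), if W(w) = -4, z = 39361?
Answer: -1102108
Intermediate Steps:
z*(W(-4)*7) = 39361*(-4*7) = 39361*(-28) = -1102108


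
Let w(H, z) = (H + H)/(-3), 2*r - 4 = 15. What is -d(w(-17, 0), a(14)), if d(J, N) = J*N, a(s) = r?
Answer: -323/3 ≈ -107.67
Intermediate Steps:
r = 19/2 (r = 2 + (1/2)*15 = 2 + 15/2 = 19/2 ≈ 9.5000)
a(s) = 19/2
w(H, z) = -2*H/3 (w(H, z) = (2*H)*(-1/3) = -2*H/3)
-d(w(-17, 0), a(14)) = -(-2/3*(-17))*19/2 = -34*19/(3*2) = -1*323/3 = -323/3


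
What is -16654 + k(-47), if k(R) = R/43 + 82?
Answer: -712643/43 ≈ -16573.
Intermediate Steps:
k(R) = 82 + R/43 (k(R) = R*(1/43) + 82 = R/43 + 82 = 82 + R/43)
-16654 + k(-47) = -16654 + (82 + (1/43)*(-47)) = -16654 + (82 - 47/43) = -16654 + 3479/43 = -712643/43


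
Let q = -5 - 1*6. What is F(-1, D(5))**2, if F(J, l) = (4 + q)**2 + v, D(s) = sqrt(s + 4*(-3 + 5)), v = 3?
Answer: 2704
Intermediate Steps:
q = -11 (q = -5 - 6 = -11)
D(s) = sqrt(8 + s) (D(s) = sqrt(s + 4*2) = sqrt(s + 8) = sqrt(8 + s))
F(J, l) = 52 (F(J, l) = (4 - 11)**2 + 3 = (-7)**2 + 3 = 49 + 3 = 52)
F(-1, D(5))**2 = 52**2 = 2704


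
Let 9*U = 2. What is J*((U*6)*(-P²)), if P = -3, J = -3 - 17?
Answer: 240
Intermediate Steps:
J = -20
U = 2/9 (U = (⅑)*2 = 2/9 ≈ 0.22222)
J*((U*6)*(-P²)) = -20*(2/9)*6*(-1*(-3)²) = -80*(-1*9)/3 = -80*(-9)/3 = -20*(-12) = 240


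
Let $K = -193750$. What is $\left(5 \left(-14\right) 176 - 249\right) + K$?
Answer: $-206319$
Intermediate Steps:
$\left(5 \left(-14\right) 176 - 249\right) + K = \left(5 \left(-14\right) 176 - 249\right) - 193750 = \left(\left(-70\right) 176 - 249\right) - 193750 = \left(-12320 - 249\right) - 193750 = -12569 - 193750 = -206319$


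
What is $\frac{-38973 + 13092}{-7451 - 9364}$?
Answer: $\frac{8627}{5605} \approx 1.5392$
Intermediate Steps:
$\frac{-38973 + 13092}{-7451 - 9364} = - \frac{25881}{-16815} = \left(-25881\right) \left(- \frac{1}{16815}\right) = \frac{8627}{5605}$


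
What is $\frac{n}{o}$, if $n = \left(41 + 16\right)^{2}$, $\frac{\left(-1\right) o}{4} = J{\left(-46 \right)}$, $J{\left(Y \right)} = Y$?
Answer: $\frac{3249}{184} \approx 17.658$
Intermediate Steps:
$o = 184$ ($o = \left(-4\right) \left(-46\right) = 184$)
$n = 3249$ ($n = 57^{2} = 3249$)
$\frac{n}{o} = \frac{3249}{184}$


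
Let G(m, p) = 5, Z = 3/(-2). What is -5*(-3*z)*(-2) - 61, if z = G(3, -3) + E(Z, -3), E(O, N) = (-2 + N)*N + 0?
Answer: -661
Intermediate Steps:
Z = -3/2 (Z = 3*(-1/2) = -3/2 ≈ -1.5000)
E(O, N) = N*(-2 + N) (E(O, N) = N*(-2 + N) + 0 = N*(-2 + N))
z = 20 (z = 5 - 3*(-2 - 3) = 5 - 3*(-5) = 5 + 15 = 20)
-5*(-3*z)*(-2) - 61 = -5*(-3*20)*(-2) - 61 = -(-300)*(-2) - 61 = -5*120 - 61 = -600 - 61 = -661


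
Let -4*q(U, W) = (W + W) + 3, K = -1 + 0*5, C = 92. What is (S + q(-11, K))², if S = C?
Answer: 134689/16 ≈ 8418.1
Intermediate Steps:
K = -1 (K = -1 + 0 = -1)
q(U, W) = -¾ - W/2 (q(U, W) = -((W + W) + 3)/4 = -(2*W + 3)/4 = -(3 + 2*W)/4 = -¾ - W/2)
S = 92
(S + q(-11, K))² = (92 + (-¾ - ½*(-1)))² = (92 + (-¾ + ½))² = (92 - ¼)² = (367/4)² = 134689/16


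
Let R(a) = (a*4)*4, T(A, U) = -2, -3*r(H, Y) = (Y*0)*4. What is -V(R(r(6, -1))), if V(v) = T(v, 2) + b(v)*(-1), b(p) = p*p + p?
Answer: 2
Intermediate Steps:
r(H, Y) = 0 (r(H, Y) = -Y*0*4/3 = -0*4 = -⅓*0 = 0)
b(p) = p + p² (b(p) = p² + p = p + p²)
R(a) = 16*a (R(a) = (4*a)*4 = 16*a)
V(v) = -2 - v*(1 + v) (V(v) = -2 + (v*(1 + v))*(-1) = -2 - v*(1 + v))
-V(R(r(6, -1))) = -(-2 - 16*0*(1 + 16*0)) = -(-2 - 1*0*(1 + 0)) = -(-2 - 1*0*1) = -(-2 + 0) = -1*(-2) = 2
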